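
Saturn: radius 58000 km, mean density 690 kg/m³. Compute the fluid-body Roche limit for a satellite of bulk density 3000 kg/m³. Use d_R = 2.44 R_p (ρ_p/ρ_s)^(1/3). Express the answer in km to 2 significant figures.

87000 km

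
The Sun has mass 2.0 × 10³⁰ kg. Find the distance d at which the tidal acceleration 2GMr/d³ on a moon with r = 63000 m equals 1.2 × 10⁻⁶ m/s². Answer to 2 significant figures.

2.4 × 10¹⁰ m

2GMr/d³ = a_tidal  ⇒  d = (2GMr / a_tidal)^(1/3)
d = (2 × 6.674×10⁻¹¹ × (2.0 × 10³⁰) × (63000) / (1.2 × 10⁻⁶))^(1/3)
  = 2.4 × 10¹⁰ m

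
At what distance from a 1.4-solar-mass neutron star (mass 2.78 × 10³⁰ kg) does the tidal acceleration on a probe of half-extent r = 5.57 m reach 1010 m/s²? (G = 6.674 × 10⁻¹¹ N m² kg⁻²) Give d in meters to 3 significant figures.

2GMr/d³ = a_tidal  ⇒  d = (2GMr / a_tidal)^(1/3)
d = (2 × 6.674×10⁻¹¹ × (2.78 × 10³⁰) × (5.57) / (1010))^(1/3)
  = 1.27 × 10⁶ m

1.27 × 10⁶ m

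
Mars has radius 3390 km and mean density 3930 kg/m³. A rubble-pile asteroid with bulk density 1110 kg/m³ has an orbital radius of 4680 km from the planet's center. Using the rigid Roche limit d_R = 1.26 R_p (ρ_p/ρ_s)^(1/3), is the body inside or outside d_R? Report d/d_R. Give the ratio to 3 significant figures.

d_R = 1.26 × (3390 km) × (3930/1110)^(1/3) = 6510 km
d/d_R = (4680) / (6510) = 0.719
Since d/d_R < 1, the body is inside the Roche limit.

inside; d/d_R ≈ 0.719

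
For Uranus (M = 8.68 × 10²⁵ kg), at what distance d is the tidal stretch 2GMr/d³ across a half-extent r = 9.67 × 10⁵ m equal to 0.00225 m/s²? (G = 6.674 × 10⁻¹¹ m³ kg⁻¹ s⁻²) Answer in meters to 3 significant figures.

1.71 × 10⁸ m

2GMr/d³ = a_tidal  ⇒  d = (2GMr / a_tidal)^(1/3)
d = (2 × 6.674×10⁻¹¹ × (8.68 × 10²⁵) × (9.67 × 10⁵) / (0.00225))^(1/3)
  = 1.71 × 10⁸ m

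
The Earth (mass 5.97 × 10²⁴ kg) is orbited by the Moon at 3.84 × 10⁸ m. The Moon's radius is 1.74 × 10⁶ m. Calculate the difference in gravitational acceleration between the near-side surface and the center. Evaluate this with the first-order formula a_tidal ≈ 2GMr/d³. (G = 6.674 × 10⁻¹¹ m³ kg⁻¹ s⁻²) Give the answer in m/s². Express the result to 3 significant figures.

2.45 × 10⁻⁵ m/s²

The tidal stretch is the gradient of GM/d² times the body's extent r, hence the 1/d³ dependence.
a_tidal = 2GMr/d³
        = 2 × (6.674 × 10⁻¹¹) × (5.97 × 10²⁴) × (1.74 × 10⁶) / (3.84 × 10⁸)³
        = 2.45 × 10⁻⁵ m/s²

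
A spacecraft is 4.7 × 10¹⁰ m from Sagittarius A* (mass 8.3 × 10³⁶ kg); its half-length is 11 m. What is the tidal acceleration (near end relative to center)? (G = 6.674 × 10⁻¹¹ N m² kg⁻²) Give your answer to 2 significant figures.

1.2 × 10⁻⁴ m/s²

a_tidal = 2GMr/d³
        = 2 × (6.674 × 10⁻¹¹) × (8.3 × 10³⁶) × (11) / (4.7 × 10¹⁰)³
        = 1.2 × 10⁻⁴ m/s²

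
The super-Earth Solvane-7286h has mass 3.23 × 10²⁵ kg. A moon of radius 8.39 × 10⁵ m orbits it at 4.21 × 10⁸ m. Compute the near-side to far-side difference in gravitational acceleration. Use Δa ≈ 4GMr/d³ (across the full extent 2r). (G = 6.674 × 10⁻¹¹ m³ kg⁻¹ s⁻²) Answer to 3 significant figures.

Δa = 4GMr/d³
   = 4 × (6.674 × 10⁻¹¹) × (3.23 × 10²⁵) × (8.39 × 10⁵) / (4.21 × 10⁸)³
   = 9.70 × 10⁻⁵ m/s²

9.70 × 10⁻⁵ m/s²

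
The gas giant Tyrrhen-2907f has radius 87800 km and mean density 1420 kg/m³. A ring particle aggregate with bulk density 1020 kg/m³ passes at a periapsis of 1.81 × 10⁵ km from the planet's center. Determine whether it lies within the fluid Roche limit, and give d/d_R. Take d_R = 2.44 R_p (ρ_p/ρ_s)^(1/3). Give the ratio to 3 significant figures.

d_R = 2.44 × (87800 km) × (1420/1020)^(1/3) = 2.392 × 10⁵ km
d/d_R = (1.81 × 10⁵) / (2.392 × 10⁵) = 0.757
Since d/d_R < 1, the body is inside the Roche limit.

inside; d/d_R ≈ 0.757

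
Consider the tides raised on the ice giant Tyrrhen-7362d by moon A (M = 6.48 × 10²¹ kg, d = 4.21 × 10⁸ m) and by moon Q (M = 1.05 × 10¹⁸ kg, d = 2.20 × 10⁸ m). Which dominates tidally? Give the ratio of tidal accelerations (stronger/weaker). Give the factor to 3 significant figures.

Tidal acceleration ∝ M/d³, so compare M/d³ for each.
Moon A: (6.48 × 10²¹) / (4.21 × 10⁸)³ = 8.684 × 10⁻⁵
Moon Q: (1.05 × 10¹⁸) / (2.20 × 10⁸)³ = 9.861 × 10⁻⁸
Ratio (larger/smaller) = 881

Moon A, by a factor of ≈ 881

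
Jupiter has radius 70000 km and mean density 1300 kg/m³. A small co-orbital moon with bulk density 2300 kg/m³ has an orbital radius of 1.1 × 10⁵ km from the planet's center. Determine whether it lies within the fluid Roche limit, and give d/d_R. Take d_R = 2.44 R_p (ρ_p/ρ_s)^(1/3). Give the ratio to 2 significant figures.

inside; d/d_R ≈ 0.78

d_R = 2.44 × (70000 km) × (1300/2300)^(1/3) = 1.412 × 10⁵ km
d/d_R = (1.1 × 10⁵) / (1.412 × 10⁵) = 0.78
Since d/d_R < 1, the body is inside the Roche limit.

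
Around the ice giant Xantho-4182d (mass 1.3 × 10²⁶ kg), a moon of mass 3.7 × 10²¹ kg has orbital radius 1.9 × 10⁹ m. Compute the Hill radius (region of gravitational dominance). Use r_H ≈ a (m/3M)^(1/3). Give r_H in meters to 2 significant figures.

4.0 × 10⁷ m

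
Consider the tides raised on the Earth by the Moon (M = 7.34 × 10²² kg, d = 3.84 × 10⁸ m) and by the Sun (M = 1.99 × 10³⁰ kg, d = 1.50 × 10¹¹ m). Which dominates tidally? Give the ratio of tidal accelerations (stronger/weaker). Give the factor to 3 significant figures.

The Moon, by a factor of ≈ 2.20

Tidal acceleration ∝ M/d³, so compare M/d³ for each.
The Moon: (7.34 × 10²²) / (3.84 × 10⁸)³ = 1.296 × 10⁻³
The Sun: (1.99 × 10³⁰) / (1.50 × 10¹¹)³ = 5.896 × 10⁻⁴
Ratio (larger/smaller) = 2.20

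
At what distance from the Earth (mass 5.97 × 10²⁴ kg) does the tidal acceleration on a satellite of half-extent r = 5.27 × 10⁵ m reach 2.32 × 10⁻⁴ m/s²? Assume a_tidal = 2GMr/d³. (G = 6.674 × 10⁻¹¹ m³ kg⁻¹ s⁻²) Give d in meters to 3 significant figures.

2GMr/d³ = a_tidal  ⇒  d = (2GMr / a_tidal)^(1/3)
d = (2 × 6.674×10⁻¹¹ × (5.97 × 10²⁴) × (5.27 × 10⁵) / (2.32 × 10⁻⁴))^(1/3)
  = 1.22 × 10⁸ m

1.22 × 10⁸ m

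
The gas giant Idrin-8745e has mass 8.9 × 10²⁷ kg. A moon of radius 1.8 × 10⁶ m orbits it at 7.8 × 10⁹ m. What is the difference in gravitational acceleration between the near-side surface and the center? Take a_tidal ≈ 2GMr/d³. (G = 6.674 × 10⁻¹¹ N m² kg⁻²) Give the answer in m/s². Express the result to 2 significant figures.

4.5 × 10⁻⁶ m/s²

Δa = 2GMr/d³
   = 2 × (6.674 × 10⁻¹¹) × (8.9 × 10²⁷) × (1.8 × 10⁶) / (7.8 × 10⁹)³
   = 4.5 × 10⁻⁶ m/s²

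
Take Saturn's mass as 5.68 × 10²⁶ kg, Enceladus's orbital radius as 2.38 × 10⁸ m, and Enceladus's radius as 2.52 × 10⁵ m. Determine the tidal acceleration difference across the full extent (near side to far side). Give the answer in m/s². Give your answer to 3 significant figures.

Δa = 4GMr/d³
   = 4 × (6.674 × 10⁻¹¹) × (5.68 × 10²⁶) × (2.52 × 10⁵) / (2.38 × 10⁸)³
   = 2.83 × 10⁻³ m/s²

2.83 × 10⁻³ m/s²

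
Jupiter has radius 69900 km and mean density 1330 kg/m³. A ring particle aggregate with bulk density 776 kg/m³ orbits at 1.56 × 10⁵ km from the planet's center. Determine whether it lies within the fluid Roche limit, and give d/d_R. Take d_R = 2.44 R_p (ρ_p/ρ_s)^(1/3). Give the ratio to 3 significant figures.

inside; d/d_R ≈ 0.764

d_R = 2.44 × (69900 km) × (1330/776)^(1/3) = 2.041 × 10⁵ km
d/d_R = (1.56 × 10⁵) / (2.041 × 10⁵) = 0.764
Since d/d_R < 1, the body is inside the Roche limit.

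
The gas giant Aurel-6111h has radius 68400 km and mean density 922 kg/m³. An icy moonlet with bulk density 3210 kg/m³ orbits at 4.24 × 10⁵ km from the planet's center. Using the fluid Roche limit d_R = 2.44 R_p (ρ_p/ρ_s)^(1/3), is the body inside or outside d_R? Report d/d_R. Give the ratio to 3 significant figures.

d_R = 2.44 × (68400 km) × (922/3210)^(1/3) = 1.101 × 10⁵ km
d/d_R = (4.24 × 10⁵) / (1.101 × 10⁵) = 3.85
Since d/d_R > 1, the body is outside the Roche limit.

outside; d/d_R ≈ 3.85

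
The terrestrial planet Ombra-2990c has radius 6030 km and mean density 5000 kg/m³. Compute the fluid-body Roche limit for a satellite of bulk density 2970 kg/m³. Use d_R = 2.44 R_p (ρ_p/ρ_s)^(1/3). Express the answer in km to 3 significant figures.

17500 km

d_R = 2.44 × 6030 km × (5000/2970)^(1/3)
    = 17500 km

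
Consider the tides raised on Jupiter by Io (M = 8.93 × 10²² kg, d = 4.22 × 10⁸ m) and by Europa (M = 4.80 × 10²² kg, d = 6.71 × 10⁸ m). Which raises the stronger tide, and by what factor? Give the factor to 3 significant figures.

Io, by a factor of ≈ 7.48

Compare M/d³ for the two perturbers:
Io: (8.93 × 10²²) / (4.22 × 10⁸)³ = 1.188 × 10⁻³
Europa: (4.80 × 10²²) / (6.71 × 10⁸)³ = 1.589 × 10⁻⁴
Ratio (larger/smaller) = 7.48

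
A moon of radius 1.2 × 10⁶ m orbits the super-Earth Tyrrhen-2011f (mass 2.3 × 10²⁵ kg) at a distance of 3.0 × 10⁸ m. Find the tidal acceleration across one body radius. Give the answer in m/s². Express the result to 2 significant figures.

Δg = 2GMr/d³
   = 2 × (6.674 × 10⁻¹¹) × (2.3 × 10²⁵) × (1.2 × 10⁶) / (3.0 × 10⁸)³
   = 1.4 × 10⁻⁴ m/s²

1.4 × 10⁻⁴ m/s²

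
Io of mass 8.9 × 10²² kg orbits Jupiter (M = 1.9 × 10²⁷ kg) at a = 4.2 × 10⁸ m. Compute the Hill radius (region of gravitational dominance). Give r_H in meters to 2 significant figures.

1.0 × 10⁷ m

r_H ≈ a (m/3M)^(1/3)
    = (4.2 × 10⁸) × (8.9 × 10²² / (3 × 1.9 × 10²⁷))^(1/3)
    = 1.0 × 10⁷ m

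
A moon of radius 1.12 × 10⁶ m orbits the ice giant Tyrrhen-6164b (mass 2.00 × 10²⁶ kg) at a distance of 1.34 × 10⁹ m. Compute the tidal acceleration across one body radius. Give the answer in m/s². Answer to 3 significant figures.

1.24 × 10⁻⁵ m/s²

Δa = 2GMr/d³
   = 2 × (6.674 × 10⁻¹¹) × (2.00 × 10²⁶) × (1.12 × 10⁶) / (1.34 × 10⁹)³
   = 1.24 × 10⁻⁵ m/s²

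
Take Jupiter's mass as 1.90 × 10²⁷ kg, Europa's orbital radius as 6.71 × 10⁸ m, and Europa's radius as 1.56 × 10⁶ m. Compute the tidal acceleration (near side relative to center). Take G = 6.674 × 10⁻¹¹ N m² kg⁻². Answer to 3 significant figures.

Since r ≪ d, expand the inverse-square field across one radius to get the leading 2GMr/d³ term.
Δa = 2GMr/d³
   = 2 × (6.674 × 10⁻¹¹) × (1.90 × 10²⁷) × (1.56 × 10⁶) / (6.71 × 10⁸)³
   = 1.31 × 10⁻³ m/s²

1.31 × 10⁻³ m/s²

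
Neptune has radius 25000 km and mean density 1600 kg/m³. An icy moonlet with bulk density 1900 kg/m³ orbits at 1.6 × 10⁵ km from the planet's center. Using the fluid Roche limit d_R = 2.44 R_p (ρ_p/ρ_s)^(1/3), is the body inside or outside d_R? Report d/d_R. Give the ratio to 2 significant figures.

outside; d/d_R ≈ 2.8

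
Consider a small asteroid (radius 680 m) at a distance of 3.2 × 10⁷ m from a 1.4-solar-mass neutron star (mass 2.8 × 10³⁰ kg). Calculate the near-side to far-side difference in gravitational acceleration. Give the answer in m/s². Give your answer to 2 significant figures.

a_tidal = 4GMr/d³
        = 4 × (6.674 × 10⁻¹¹) × (2.8 × 10³⁰) × (680) / (3.2 × 10⁷)³
        = 1.6 × 10¹ m/s²

1.6 × 10¹ m/s²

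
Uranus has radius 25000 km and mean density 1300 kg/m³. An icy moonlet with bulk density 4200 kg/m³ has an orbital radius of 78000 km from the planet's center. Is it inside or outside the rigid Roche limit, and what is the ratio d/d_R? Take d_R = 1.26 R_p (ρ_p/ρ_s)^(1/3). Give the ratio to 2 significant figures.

outside; d/d_R ≈ 3.7

d_R = 1.26 × (25000 km) × (1300/4200)^(1/3) = 21310 km
d/d_R = (78000) / (21310) = 3.7
Since d/d_R > 1, the body is outside the Roche limit.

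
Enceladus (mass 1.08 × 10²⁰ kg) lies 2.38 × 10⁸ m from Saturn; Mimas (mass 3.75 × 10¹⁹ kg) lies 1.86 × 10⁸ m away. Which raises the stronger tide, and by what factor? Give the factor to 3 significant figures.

Compare M/d³ for the two perturbers:
Enceladus: (1.08 × 10²⁰) / (2.38 × 10⁸)³ = 8.011 × 10⁻⁶
Mimas: (3.75 × 10¹⁹) / (1.86 × 10⁸)³ = 5.828 × 10⁻⁶
Ratio (larger/smaller) = 1.37

Enceladus, by a factor of ≈ 1.37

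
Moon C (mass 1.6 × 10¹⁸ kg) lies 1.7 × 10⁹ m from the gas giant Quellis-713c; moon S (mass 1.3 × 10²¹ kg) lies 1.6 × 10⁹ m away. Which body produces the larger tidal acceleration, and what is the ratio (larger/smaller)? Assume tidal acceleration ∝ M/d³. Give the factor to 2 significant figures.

Moon S, by a factor of ≈ 970

Compare M/d³ for the two perturbers:
Moon C: (1.6 × 10¹⁸) / (1.7 × 10⁹)³ = 3.257 × 10⁻¹⁰
Moon S: (1.3 × 10²¹) / (1.6 × 10⁹)³ = 3.174 × 10⁻⁷
Ratio (larger/smaller) = 970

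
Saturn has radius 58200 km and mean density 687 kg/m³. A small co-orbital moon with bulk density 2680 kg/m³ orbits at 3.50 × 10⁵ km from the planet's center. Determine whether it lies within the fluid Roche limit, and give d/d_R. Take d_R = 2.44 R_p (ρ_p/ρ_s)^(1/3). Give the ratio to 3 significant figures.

outside; d/d_R ≈ 3.88

d_R = 2.44 × (58200 km) × (687/2680)^(1/3) = 90210 km
d/d_R = (3.50 × 10⁵) / (90210) = 3.88
Since d/d_R > 1, the body is outside the Roche limit.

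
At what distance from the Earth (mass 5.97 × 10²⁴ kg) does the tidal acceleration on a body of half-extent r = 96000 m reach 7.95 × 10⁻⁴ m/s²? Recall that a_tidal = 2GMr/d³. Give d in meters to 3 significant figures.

2GMr/d³ = a_tidal  ⇒  d = (2GMr / a_tidal)^(1/3)
d = (2 × 6.674×10⁻¹¹ × (5.97 × 10²⁴) × (96000) / (7.95 × 10⁻⁴))^(1/3)
  = 4.58 × 10⁷ m

4.58 × 10⁷ m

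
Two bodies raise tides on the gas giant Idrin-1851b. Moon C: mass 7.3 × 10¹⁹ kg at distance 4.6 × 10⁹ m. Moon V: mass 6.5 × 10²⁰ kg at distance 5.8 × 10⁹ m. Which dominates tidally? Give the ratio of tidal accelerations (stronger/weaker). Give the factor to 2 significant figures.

Tidal acceleration ∝ M/d³, so compare M/d³ for each.
Moon C: (7.3 × 10¹⁹) / (4.6 × 10⁹)³ = 7.500 × 10⁻¹⁰
Moon V: (6.5 × 10²⁰) / (5.8 × 10⁹)³ = 3.331 × 10⁻⁹
Ratio (larger/smaller) = 4.4

Moon V, by a factor of ≈ 4.4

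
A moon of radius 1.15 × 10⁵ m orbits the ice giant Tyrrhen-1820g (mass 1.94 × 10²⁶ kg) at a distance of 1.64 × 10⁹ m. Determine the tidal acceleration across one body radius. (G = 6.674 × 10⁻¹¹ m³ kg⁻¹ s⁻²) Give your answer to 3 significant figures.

a_tidal = 2GMr/d³
        = 2 × (6.674 × 10⁻¹¹) × (1.94 × 10²⁶) × (1.15 × 10⁵) / (1.64 × 10⁹)³
        = 6.75 × 10⁻⁷ m/s²

6.75 × 10⁻⁷ m/s²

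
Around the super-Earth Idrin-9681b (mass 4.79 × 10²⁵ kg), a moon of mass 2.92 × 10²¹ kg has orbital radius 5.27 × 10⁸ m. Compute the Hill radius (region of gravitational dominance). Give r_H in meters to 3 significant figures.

1.44 × 10⁷ m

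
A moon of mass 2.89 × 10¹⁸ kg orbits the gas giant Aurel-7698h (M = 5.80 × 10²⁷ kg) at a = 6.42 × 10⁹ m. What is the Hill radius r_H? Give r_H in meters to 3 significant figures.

3.53 × 10⁶ m

r_H ≈ a (m/3M)^(1/3)
    = (6.42 × 10⁹) × (2.89 × 10¹⁸ / (3 × 5.80 × 10²⁷))^(1/3)
    = 3.53 × 10⁶ m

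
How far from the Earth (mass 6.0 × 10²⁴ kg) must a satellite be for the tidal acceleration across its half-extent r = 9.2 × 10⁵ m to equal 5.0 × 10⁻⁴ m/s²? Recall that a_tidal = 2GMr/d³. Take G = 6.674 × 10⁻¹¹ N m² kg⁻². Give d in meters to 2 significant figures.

1.1 × 10⁸ m

2GMr/d³ = a_tidal  ⇒  d = (2GMr / a_tidal)^(1/3)
d = (2 × 6.674×10⁻¹¹ × (6.0 × 10²⁴) × (9.2 × 10⁵) / (5.0 × 10⁻⁴))^(1/3)
  = 1.1 × 10⁸ m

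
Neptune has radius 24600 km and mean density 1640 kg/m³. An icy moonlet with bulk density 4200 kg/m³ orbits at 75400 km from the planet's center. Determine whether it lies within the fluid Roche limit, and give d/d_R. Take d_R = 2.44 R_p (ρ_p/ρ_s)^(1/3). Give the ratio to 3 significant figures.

outside; d/d_R ≈ 1.72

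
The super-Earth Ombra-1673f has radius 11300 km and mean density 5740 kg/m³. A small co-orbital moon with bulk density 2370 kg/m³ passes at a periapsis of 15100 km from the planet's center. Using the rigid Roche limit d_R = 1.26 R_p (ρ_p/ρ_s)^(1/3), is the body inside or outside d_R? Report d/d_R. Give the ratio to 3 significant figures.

inside; d/d_R ≈ 0.790

d_R = 1.26 × (11300 km) × (5740/2370)^(1/3) = 19120 km
d/d_R = (15100) / (19120) = 0.790
Since d/d_R < 1, the body is inside the Roche limit.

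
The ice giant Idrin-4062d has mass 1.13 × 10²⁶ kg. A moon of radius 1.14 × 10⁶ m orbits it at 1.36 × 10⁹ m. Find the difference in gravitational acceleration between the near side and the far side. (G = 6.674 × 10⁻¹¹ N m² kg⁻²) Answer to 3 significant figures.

Near-to-far spans 2r, so the tidal difference is twice the near-to-center value: 4GMr/d³.
Δg = 4GMr/d³
   = 4 × (6.674 × 10⁻¹¹) × (1.13 × 10²⁶) × (1.14 × 10⁶) / (1.36 × 10⁹)³
   = 1.37 × 10⁻⁵ m/s²

1.37 × 10⁻⁵ m/s²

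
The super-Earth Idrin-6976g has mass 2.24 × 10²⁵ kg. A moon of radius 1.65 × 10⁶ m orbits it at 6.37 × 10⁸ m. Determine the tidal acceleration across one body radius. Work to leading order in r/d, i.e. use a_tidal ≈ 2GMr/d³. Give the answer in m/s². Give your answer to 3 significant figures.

a_tidal = 2GMr/d³
        = 2 × (6.674 × 10⁻¹¹) × (2.24 × 10²⁵) × (1.65 × 10⁶) / (6.37 × 10⁸)³
        = 1.91 × 10⁻⁵ m/s²

1.91 × 10⁻⁵ m/s²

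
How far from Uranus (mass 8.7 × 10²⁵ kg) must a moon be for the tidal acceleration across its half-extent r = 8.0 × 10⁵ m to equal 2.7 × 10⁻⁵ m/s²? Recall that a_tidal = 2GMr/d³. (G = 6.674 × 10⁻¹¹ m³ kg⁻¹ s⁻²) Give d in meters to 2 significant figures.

7.0 × 10⁸ m

2GMr/d³ = a_tidal  ⇒  d = (2GMr / a_tidal)^(1/3)
d = (2 × 6.674×10⁻¹¹ × (8.7 × 10²⁵) × (8.0 × 10⁵) / (2.7 × 10⁻⁵))^(1/3)
  = 7.0 × 10⁸ m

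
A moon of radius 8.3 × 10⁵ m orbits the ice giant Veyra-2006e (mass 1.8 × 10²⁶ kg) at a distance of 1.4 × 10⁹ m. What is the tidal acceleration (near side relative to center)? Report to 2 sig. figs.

a_tidal = 2GMr/d³
        = 2 × (6.674 × 10⁻¹¹) × (1.8 × 10²⁶) × (8.3 × 10⁵) / (1.4 × 10⁹)³
        = 7.3 × 10⁻⁶ m/s²

7.3 × 10⁻⁶ m/s²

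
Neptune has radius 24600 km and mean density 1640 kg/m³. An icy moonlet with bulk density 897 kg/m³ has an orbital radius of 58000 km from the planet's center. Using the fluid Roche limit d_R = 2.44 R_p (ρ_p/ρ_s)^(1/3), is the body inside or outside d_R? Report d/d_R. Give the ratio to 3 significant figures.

d_R = 2.44 × (24600 km) × (1640/897)^(1/3) = 73400 km
d/d_R = (58000) / (73400) = 0.790
Since d/d_R < 1, the body is inside the Roche limit.

inside; d/d_R ≈ 0.790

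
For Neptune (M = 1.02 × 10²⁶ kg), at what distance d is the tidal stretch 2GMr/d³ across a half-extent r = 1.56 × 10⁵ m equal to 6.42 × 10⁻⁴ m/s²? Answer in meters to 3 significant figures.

2GMr/d³ = a_tidal  ⇒  d = (2GMr / a_tidal)^(1/3)
d = (2 × 6.674×10⁻¹¹ × (1.02 × 10²⁶) × (1.56 × 10⁵) / (6.42 × 10⁻⁴))^(1/3)
  = 1.49 × 10⁸ m

1.49 × 10⁸ m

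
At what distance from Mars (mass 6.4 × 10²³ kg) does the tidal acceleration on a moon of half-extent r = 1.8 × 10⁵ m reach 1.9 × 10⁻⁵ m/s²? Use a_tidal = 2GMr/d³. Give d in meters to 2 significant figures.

9.3 × 10⁷ m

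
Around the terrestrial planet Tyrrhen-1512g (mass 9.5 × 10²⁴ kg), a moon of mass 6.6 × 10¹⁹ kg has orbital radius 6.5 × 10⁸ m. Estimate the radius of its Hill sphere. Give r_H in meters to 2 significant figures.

r_H ≈ a (m/3M)^(1/3)
    = (6.5 × 10⁸) × (6.6 × 10¹⁹ / (3 × 9.5 × 10²⁴))^(1/3)
    = 8.6 × 10⁶ m

8.6 × 10⁶ m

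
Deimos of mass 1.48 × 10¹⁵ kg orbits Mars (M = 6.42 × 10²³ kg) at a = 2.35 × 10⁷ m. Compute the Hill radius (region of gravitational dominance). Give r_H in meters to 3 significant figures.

r_H ≈ a (m/3M)^(1/3)
    = (2.35 × 10⁷) × (1.48 × 10¹⁵ / (3 × 6.42 × 10²³))^(1/3)
    = 2.15 × 10⁴ m

2.15 × 10⁴ m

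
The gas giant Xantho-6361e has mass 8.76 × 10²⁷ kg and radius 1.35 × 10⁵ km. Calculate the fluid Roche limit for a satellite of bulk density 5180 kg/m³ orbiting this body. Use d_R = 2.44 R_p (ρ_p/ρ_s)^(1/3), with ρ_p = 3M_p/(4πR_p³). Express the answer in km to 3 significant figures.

1.80 × 10⁵ km

ρ_p = 3M_p/(4πR_p³) = 3 × (8.76 × 10²⁷) / (4π × (1.35 × 10⁸ m)³) = 850 kg/m³
d_R = 2.44 × 1.35 × 10⁵ km × (850/5180)^(1/3)
    = 1.80 × 10⁵ km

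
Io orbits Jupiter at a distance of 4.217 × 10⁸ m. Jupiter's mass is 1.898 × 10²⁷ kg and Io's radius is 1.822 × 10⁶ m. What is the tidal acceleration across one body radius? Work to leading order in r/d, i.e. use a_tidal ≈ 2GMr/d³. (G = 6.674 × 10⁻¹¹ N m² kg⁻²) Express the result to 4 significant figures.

6.155 × 10⁻³ m/s²

Δg = 2GMr/d³
   = 2 × (6.674 × 10⁻¹¹) × (1.898 × 10²⁷) × (1.822 × 10⁶) / (4.217 × 10⁸)³
   = 6.155 × 10⁻³ m/s²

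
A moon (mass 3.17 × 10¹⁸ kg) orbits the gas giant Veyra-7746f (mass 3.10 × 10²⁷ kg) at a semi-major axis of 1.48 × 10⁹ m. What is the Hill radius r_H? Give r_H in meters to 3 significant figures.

r_H ≈ a (m/3M)^(1/3)
    = (1.48 × 10⁹) × (3.17 × 10¹⁸ / (3 × 3.10 × 10²⁷))^(1/3)
    = 1.03 × 10⁶ m

1.03 × 10⁶ m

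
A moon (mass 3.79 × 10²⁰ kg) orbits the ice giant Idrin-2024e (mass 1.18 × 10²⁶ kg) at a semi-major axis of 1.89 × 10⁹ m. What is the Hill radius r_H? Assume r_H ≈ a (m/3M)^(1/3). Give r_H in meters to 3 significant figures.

r_H ≈ a (m/3M)^(1/3)
    = (1.89 × 10⁹) × (3.79 × 10²⁰ / (3 × 1.18 × 10²⁶))^(1/3)
    = 1.93 × 10⁷ m

1.93 × 10⁷ m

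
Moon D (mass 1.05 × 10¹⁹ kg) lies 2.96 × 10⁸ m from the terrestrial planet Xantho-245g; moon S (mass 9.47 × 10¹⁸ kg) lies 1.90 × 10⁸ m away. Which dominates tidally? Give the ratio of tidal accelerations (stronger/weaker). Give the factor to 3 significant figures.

Compare M/d³ for the two perturbers:
Moon D: (1.05 × 10¹⁹) / (2.96 × 10⁸)³ = 4.049 × 10⁻⁷
Moon S: (9.47 × 10¹⁸) / (1.90 × 10⁸)³ = 1.381 × 10⁻⁶
Ratio (larger/smaller) = 3.41

Moon S, by a factor of ≈ 3.41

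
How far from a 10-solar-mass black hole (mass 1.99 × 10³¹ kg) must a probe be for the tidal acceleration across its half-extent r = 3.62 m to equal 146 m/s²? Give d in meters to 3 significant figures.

2GMr/d³ = a_tidal  ⇒  d = (2GMr / a_tidal)^(1/3)
d = (2 × 6.674×10⁻¹¹ × (1.99 × 10³¹) × (3.62) / (146))^(1/3)
  = 4.04 × 10⁶ m

4.04 × 10⁶ m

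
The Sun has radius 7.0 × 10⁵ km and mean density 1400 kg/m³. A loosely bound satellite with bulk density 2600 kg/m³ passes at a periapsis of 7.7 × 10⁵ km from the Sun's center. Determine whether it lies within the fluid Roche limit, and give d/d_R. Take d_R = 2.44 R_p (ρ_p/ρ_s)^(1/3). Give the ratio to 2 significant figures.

inside; d/d_R ≈ 0.55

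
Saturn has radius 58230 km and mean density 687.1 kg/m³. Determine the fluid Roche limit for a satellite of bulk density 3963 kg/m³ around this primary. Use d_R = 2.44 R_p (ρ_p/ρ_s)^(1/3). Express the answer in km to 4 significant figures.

79230 km

d_R = 2.44 × 58230 km × (687.1/3963)^(1/3)
    = 79230 km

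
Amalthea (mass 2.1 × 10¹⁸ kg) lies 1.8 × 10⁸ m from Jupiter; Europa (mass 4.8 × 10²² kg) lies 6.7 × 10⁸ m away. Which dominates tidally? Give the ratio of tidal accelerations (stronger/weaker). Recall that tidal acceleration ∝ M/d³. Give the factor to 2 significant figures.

Europa, by a factor of ≈ 440

Tidal stretch scales as M/d³; compute that for each body.
Amalthea: (2.1 × 10¹⁸) / (1.8 × 10⁸)³ = 3.601 × 10⁻⁷
Europa: (4.8 × 10²²) / (6.7 × 10⁸)³ = 1.596 × 10⁻⁴
Ratio (larger/smaller) = 440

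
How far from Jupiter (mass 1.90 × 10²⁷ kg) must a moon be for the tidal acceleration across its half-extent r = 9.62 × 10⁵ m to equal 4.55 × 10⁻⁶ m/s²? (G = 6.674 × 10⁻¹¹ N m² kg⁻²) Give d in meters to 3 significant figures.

3.77 × 10⁹ m

2GMr/d³ = a_tidal  ⇒  d = (2GMr / a_tidal)^(1/3)
d = (2 × 6.674×10⁻¹¹ × (1.90 × 10²⁷) × (9.62 × 10⁵) / (4.55 × 10⁻⁶))^(1/3)
  = 3.77 × 10⁹ m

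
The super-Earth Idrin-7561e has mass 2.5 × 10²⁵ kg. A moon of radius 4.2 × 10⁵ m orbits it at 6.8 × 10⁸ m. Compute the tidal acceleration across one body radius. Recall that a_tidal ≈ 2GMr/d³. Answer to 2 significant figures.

a_tidal = 2GMr/d³
        = 2 × (6.674 × 10⁻¹¹) × (2.5 × 10²⁵) × (4.2 × 10⁵) / (6.8 × 10⁸)³
        = 4.5 × 10⁻⁶ m/s²

4.5 × 10⁻⁶ m/s²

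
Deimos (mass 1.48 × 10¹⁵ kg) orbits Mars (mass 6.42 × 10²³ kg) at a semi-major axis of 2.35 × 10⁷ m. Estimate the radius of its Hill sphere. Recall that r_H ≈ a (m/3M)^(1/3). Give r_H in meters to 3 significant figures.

r_H ≈ a (m/3M)^(1/3)
    = (2.35 × 10⁷) × (1.48 × 10¹⁵ / (3 × 6.42 × 10²³))^(1/3)
    = 2.15 × 10⁴ m

2.15 × 10⁴ m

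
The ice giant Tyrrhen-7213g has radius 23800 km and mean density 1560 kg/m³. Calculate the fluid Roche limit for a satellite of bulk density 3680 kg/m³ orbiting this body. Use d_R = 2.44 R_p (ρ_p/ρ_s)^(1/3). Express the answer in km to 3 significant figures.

43600 km

d_R = 2.44 × 23800 km × (1560/3680)^(1/3)
    = 43600 km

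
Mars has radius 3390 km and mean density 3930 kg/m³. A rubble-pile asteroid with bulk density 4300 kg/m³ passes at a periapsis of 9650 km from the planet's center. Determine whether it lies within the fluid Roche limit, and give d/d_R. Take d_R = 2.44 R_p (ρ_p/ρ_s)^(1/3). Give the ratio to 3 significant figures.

d_R = 2.44 × (3390 km) × (3930/4300)^(1/3) = 8027 km
d/d_R = (9650) / (8027) = 1.20
Since d/d_R > 1, the body is outside the Roche limit.

outside; d/d_R ≈ 1.20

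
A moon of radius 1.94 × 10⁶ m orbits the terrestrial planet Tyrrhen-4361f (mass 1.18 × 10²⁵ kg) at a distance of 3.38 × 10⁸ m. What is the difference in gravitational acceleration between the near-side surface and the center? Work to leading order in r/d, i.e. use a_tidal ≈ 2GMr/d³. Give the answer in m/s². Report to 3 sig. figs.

7.91 × 10⁻⁵ m/s²

a_tidal = 2GMr/d³
        = 2 × (6.674 × 10⁻¹¹) × (1.18 × 10²⁵) × (1.94 × 10⁶) / (3.38 × 10⁸)³
        = 7.91 × 10⁻⁵ m/s²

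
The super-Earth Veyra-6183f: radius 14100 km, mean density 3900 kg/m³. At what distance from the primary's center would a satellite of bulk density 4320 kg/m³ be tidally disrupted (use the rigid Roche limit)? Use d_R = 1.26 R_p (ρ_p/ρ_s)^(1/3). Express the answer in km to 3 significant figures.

17200 km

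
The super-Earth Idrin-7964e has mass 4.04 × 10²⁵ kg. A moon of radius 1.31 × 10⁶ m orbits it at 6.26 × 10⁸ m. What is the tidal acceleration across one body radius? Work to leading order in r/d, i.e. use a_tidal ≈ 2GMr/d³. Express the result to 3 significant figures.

2.88 × 10⁻⁵ m/s²

Δg = 2GMr/d³
   = 2 × (6.674 × 10⁻¹¹) × (4.04 × 10²⁵) × (1.31 × 10⁶) / (6.26 × 10⁸)³
   = 2.88 × 10⁻⁵ m/s²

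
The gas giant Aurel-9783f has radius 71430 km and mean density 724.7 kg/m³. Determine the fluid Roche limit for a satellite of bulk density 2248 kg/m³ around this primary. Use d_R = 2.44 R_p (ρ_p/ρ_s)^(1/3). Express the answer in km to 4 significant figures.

d_R = 2.44 × 71430 km × (724.7/2248)^(1/3)
    = 1.195 × 10⁵ km

1.195 × 10⁵ km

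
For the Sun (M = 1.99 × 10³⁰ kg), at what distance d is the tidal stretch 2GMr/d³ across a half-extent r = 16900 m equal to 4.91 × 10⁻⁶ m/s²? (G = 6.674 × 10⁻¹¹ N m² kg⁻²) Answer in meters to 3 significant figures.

2GMr/d³ = a_tidal  ⇒  d = (2GMr / a_tidal)^(1/3)
d = (2 × 6.674×10⁻¹¹ × (1.99 × 10³⁰) × (16900) / (4.91 × 10⁻⁶))^(1/3)
  = 9.71 × 10⁹ m

9.71 × 10⁹ m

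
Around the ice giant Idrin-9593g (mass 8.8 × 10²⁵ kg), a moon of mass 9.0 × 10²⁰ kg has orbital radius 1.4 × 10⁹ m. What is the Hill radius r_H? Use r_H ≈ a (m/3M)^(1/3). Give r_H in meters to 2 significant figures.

2.1 × 10⁷ m

r_H ≈ a (m/3M)^(1/3)
    = (1.4 × 10⁹) × (9.0 × 10²⁰ / (3 × 8.8 × 10²⁵))^(1/3)
    = 2.1 × 10⁷ m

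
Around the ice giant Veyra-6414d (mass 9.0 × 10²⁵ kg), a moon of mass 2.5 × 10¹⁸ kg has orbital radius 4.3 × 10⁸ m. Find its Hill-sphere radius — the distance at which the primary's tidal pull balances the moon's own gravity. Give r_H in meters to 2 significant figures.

9.0 × 10⁵ m

r_H ≈ a (m/3M)^(1/3)
    = (4.3 × 10⁸) × (2.5 × 10¹⁸ / (3 × 9.0 × 10²⁵))^(1/3)
    = 9.0 × 10⁵ m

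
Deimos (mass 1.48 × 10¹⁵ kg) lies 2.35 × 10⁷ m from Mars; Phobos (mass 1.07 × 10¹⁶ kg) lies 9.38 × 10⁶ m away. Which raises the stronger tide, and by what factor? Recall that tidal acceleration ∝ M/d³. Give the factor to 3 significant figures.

The tide-raising term goes as M/d³ (the gradient of a 1/d² field).
Deimos: (1.48 × 10¹⁵) / (2.35 × 10⁷)³ = 1.140 × 10⁻⁷
Phobos: (1.07 × 10¹⁶) / (9.38 × 10⁶)³ = 1.297 × 10⁻⁵
Ratio (larger/smaller) = 114

Phobos, by a factor of ≈ 114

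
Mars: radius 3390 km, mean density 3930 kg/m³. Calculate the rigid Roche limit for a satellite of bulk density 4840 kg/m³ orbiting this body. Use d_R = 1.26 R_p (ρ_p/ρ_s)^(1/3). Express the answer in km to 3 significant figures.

d_R = 1.26 × 3390 km × (3930/4840)^(1/3)
    = 3980 km

3980 km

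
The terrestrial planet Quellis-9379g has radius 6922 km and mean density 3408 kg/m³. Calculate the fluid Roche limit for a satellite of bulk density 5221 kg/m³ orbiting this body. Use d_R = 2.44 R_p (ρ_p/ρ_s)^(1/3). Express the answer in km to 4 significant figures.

d_R = 2.44 × 6922 km × (3408/5221)^(1/3)
    = 14650 km

14650 km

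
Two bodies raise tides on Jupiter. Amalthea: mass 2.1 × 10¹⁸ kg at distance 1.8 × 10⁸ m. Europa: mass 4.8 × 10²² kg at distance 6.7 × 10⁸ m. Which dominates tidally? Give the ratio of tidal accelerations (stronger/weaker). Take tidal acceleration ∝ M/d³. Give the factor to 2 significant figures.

Europa, by a factor of ≈ 440

Tidal acceleration ∝ M/d³, so compare M/d³ for each.
Amalthea: (2.1 × 10¹⁸) / (1.8 × 10⁸)³ = 3.601 × 10⁻⁷
Europa: (4.8 × 10²²) / (6.7 × 10⁸)³ = 1.596 × 10⁻⁴
Ratio (larger/smaller) = 440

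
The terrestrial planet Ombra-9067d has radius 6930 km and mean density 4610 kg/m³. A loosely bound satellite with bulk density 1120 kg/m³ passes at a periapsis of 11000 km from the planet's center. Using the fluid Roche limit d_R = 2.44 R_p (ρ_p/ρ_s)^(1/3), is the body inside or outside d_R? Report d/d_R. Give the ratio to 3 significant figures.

inside; d/d_R ≈ 0.406

d_R = 2.44 × (6930 km) × (4610/1120)^(1/3) = 27100 km
d/d_R = (11000) / (27100) = 0.406
Since d/d_R < 1, the body is inside the Roche limit.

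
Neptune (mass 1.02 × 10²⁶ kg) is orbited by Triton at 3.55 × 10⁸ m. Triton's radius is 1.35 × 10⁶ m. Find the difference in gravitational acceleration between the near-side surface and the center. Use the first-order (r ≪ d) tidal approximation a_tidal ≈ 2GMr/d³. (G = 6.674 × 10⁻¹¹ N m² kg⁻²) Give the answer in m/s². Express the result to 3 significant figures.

4.11 × 10⁻⁴ m/s²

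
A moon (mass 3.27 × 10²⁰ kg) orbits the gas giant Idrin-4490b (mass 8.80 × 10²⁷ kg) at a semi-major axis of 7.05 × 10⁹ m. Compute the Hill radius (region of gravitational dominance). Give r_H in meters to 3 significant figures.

1.63 × 10⁷ m

r_H ≈ a (m/3M)^(1/3)
    = (7.05 × 10⁹) × (3.27 × 10²⁰ / (3 × 8.80 × 10²⁷))^(1/3)
    = 1.63 × 10⁷ m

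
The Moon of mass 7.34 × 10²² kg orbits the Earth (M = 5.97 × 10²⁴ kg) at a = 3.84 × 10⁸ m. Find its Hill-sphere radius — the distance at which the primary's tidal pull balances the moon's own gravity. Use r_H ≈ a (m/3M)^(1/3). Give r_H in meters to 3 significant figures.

6.15 × 10⁷ m

r_H ≈ a (m/3M)^(1/3)
    = (3.84 × 10⁸) × (7.34 × 10²² / (3 × 5.97 × 10²⁴))^(1/3)
    = 6.15 × 10⁷ m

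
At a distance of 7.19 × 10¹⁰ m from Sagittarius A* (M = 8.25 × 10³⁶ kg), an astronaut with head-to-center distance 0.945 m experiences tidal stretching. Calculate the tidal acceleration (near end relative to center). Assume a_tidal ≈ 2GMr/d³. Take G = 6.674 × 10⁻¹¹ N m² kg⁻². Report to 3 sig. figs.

a_tidal = 2GMr/d³
        = 2 × (6.674 × 10⁻¹¹) × (8.25 × 10³⁶) × (0.945) / (7.19 × 10¹⁰)³
        = 2.80 × 10⁻⁶ m/s²

2.80 × 10⁻⁶ m/s²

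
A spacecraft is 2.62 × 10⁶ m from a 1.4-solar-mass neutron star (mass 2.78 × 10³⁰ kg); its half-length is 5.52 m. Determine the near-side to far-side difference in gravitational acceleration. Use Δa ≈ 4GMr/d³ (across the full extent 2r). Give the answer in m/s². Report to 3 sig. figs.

a_tidal = 4GMr/d³
        = 4 × (6.674 × 10⁻¹¹) × (2.78 × 10³⁰) × (5.52) / (2.62 × 10⁶)³
        = 2.28 × 10² m/s²

2.28 × 10² m/s²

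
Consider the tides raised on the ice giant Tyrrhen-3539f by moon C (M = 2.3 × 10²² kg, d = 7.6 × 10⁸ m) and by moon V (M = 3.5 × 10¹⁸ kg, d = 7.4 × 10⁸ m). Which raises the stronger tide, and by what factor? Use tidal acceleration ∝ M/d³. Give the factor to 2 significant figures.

Moon C, by a factor of ≈ 6100

Tidal stretch scales as M/d³; compute that for each body.
Moon C: (2.3 × 10²²) / (7.6 × 10⁸)³ = 5.239 × 10⁻⁵
Moon V: (3.5 × 10¹⁸) / (7.4 × 10⁸)³ = 8.637 × 10⁻⁹
Ratio (larger/smaller) = 6100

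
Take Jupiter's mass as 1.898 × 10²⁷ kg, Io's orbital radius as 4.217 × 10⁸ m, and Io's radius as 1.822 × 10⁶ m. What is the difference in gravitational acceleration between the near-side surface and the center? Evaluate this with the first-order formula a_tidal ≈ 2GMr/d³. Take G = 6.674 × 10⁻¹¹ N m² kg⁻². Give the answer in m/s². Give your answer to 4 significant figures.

Δa = 2GMr/d³
   = 2 × (6.674 × 10⁻¹¹) × (1.898 × 10²⁷) × (1.822 × 10⁶) / (4.217 × 10⁸)³
   = 6.155 × 10⁻³ m/s²

6.155 × 10⁻³ m/s²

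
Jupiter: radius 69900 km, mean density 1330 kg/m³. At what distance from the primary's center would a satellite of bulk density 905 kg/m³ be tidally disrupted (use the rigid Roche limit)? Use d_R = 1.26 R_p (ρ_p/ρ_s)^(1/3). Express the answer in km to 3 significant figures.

d_R = 1.26 × 69900 km × (1330/905)^(1/3)
    = 1.00 × 10⁵ km

1.00 × 10⁵ km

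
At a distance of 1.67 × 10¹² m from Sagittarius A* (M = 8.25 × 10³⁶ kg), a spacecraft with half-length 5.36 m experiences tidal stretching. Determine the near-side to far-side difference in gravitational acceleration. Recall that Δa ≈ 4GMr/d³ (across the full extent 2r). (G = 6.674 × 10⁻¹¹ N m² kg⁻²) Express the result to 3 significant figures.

a_tidal = 4GMr/d³
        = 4 × (6.674 × 10⁻¹¹) × (8.25 × 10³⁶) × (5.36) / (1.67 × 10¹²)³
        = 2.53 × 10⁻⁹ m/s²

2.53 × 10⁻⁹ m/s²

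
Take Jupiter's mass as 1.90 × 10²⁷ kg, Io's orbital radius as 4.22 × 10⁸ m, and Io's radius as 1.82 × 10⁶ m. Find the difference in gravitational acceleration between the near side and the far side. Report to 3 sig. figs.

The field gradient is 2GM/d³; across the full diameter 2r the difference is 4GMr/d³.
Δa = 4GMr/d³
   = 4 × (6.674 × 10⁻¹¹) × (1.90 × 10²⁷) × (1.82 × 10⁶) / (4.22 × 10⁸)³
   = 1.23 × 10⁻² m/s²

1.23 × 10⁻² m/s²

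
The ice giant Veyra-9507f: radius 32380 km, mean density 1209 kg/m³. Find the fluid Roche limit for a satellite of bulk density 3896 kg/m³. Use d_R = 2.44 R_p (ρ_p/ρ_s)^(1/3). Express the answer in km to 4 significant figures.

d_R = 2.44 × 32380 km × (1209/3896)^(1/3)
    = 53490 km

53490 km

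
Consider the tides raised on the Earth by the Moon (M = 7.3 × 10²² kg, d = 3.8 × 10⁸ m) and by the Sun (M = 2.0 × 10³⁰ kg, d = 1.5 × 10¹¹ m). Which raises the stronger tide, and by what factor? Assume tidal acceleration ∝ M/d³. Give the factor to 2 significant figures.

The tide-raising term goes as M/d³ (the gradient of a 1/d² field).
The Moon: (7.3 × 10²²) / (3.8 × 10⁸)³ = 1.330 × 10⁻³
The Sun: (2.0 × 10³⁰) / (1.5 × 10¹¹)³ = 5.926 × 10⁻⁴
Ratio (larger/smaller) = 2.2

The Moon, by a factor of ≈ 2.2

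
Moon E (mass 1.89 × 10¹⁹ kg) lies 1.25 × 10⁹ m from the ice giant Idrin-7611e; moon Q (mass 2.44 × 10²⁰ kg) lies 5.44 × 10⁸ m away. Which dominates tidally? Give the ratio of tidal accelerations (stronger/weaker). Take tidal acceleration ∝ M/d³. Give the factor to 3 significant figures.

Moon Q, by a factor of ≈ 157

Tidal stretch scales as M/d³; compute that for each body.
Moon E: (1.89 × 10¹⁹) / (1.25 × 10⁹)³ = 9.677 × 10⁻⁹
Moon Q: (2.44 × 10²⁰) / (5.44 × 10⁸)³ = 1.516 × 10⁻⁶
Ratio (larger/smaller) = 157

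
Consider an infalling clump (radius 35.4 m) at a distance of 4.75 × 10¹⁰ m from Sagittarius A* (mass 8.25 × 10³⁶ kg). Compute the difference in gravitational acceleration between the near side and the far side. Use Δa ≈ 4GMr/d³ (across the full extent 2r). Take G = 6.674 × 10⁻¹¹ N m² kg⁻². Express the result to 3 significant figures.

7.27 × 10⁻⁴ m/s²

Δg = 4GMr/d³
   = 4 × (6.674 × 10⁻¹¹) × (8.25 × 10³⁶) × (35.4) / (4.75 × 10¹⁰)³
   = 7.27 × 10⁻⁴ m/s²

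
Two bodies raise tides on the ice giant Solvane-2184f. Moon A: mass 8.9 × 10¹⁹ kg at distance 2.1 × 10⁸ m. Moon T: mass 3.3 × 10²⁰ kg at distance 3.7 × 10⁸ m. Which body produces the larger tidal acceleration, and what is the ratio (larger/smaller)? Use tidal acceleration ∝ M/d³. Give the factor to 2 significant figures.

The tide-raising term goes as M/d³ (the gradient of a 1/d² field).
Moon A: (8.9 × 10¹⁹) / (2.1 × 10⁸)³ = 9.610 × 10⁻⁶
Moon T: (3.3 × 10²⁰) / (3.7 × 10⁸)³ = 6.515 × 10⁻⁶
Ratio (larger/smaller) = 1.5

Moon A, by a factor of ≈ 1.5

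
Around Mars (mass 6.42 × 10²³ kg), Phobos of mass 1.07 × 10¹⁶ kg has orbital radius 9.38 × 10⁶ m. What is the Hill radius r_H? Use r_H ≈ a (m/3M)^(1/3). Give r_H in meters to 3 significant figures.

1.66 × 10⁴ m

r_H ≈ a (m/3M)^(1/3)
    = (9.38 × 10⁶) × (1.07 × 10¹⁶ / (3 × 6.42 × 10²³))^(1/3)
    = 1.66 × 10⁴ m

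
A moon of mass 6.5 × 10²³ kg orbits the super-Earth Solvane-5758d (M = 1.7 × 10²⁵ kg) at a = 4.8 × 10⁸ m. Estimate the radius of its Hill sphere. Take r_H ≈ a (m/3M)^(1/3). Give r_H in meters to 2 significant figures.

1.1 × 10⁸ m

r_H ≈ a (m/3M)^(1/3)
    = (4.8 × 10⁸) × (6.5 × 10²³ / (3 × 1.7 × 10²⁵))^(1/3)
    = 1.1 × 10⁸ m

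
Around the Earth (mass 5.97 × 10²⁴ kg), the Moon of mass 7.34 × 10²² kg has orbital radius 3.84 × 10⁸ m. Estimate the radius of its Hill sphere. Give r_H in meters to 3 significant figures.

r_H ≈ a (m/3M)^(1/3)
    = (3.84 × 10⁸) × (7.34 × 10²² / (3 × 5.97 × 10²⁴))^(1/3)
    = 6.15 × 10⁷ m

6.15 × 10⁷ m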